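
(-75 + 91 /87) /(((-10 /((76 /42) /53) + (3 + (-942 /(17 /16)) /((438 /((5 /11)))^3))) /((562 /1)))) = 453552738693831051 /3163515788594998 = 143.37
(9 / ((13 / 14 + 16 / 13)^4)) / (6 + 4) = 548599688 / 13252496445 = 0.04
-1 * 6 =-6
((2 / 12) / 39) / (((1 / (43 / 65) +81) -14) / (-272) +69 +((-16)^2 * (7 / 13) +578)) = 2924 / 536831955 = 0.00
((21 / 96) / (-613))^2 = 49 / 384787456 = 0.00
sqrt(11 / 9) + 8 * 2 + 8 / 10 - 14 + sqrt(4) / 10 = sqrt(11) / 3 + 3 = 4.11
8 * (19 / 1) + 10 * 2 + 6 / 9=518 / 3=172.67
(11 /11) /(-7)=-1 /7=-0.14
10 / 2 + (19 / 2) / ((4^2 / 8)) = 39 / 4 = 9.75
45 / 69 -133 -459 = -13601 / 23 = -591.35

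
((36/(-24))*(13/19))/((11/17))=-663/418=-1.59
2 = 2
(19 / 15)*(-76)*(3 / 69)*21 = -10108 / 115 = -87.90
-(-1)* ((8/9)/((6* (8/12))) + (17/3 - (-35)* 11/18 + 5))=581/18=32.28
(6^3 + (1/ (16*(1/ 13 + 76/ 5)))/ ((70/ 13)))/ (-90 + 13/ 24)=-48045481/ 19898396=-2.41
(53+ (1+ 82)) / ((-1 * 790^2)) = -34 / 156025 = -0.00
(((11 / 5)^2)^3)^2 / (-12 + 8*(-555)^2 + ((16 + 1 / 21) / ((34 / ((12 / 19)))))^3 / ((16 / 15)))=6595553074163354359982 / 1264308018362876220703125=0.01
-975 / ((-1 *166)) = 975 / 166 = 5.87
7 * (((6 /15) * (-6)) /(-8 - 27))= 12 /25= 0.48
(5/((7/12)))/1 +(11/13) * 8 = 1396/91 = 15.34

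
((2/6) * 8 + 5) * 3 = 23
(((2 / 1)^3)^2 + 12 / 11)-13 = 573 / 11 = 52.09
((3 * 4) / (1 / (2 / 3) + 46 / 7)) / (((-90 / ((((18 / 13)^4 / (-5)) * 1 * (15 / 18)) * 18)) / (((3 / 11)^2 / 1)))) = 26453952 / 1952572765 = 0.01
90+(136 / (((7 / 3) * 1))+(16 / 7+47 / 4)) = 4545 / 28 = 162.32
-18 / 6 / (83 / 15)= -45 / 83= -0.54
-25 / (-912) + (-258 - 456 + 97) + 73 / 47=-26379337 / 42864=-615.42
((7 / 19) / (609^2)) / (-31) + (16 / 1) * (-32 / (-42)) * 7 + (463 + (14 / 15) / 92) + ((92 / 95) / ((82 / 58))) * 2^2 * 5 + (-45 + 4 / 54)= 456534647921699 / 882845662230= 517.12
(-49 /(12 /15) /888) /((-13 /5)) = 1225 /46176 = 0.03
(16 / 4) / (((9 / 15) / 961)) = 19220 / 3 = 6406.67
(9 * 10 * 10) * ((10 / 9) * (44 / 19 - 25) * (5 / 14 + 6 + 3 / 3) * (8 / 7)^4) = -284708.64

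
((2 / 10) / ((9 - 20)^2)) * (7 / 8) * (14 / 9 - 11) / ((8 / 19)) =-2261 / 69696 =-0.03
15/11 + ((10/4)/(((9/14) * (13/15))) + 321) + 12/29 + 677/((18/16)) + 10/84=485507291/522522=929.16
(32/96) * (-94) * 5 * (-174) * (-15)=-408900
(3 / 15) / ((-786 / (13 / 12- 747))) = 8951 / 47160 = 0.19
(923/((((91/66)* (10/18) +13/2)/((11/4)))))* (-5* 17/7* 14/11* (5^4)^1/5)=-674847.52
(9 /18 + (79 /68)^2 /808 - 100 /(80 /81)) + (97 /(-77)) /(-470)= -6811050083473 /67606394240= -100.75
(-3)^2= 9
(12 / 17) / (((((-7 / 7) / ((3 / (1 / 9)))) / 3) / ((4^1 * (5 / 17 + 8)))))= -548208 / 289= -1896.91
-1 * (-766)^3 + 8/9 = 4045095872/9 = 449455096.89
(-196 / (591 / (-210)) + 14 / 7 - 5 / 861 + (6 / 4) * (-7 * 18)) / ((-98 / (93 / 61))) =308549882 / 168995071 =1.83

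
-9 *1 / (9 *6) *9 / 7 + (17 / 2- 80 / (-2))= 48.29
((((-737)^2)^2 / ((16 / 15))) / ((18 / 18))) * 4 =4425488438415 / 4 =1106372109603.75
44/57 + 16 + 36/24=18.27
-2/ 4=-1/ 2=-0.50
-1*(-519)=519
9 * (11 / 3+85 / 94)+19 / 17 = 67525 / 1598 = 42.26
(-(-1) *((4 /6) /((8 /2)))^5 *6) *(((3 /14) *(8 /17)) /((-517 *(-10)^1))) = 1 /66444840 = 0.00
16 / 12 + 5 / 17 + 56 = 2939 / 51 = 57.63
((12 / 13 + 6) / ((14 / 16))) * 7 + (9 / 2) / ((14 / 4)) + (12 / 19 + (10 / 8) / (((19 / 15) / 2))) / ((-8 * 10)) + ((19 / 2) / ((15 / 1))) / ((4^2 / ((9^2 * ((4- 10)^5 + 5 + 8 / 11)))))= -3782011707 / 152152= -24856.80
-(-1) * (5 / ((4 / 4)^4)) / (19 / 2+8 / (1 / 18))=10 / 307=0.03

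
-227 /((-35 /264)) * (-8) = -479424 /35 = -13697.83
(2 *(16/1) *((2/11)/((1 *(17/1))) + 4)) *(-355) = -8520000/187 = -45561.50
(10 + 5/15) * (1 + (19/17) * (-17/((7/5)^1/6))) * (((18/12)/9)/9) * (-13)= 226889/1134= 200.08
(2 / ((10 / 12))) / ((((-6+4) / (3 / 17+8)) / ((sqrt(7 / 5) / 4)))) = -417 * sqrt(35) / 850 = -2.90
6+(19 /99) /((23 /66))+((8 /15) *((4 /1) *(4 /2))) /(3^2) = 21812 /3105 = 7.02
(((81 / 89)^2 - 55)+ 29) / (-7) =199385 / 55447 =3.60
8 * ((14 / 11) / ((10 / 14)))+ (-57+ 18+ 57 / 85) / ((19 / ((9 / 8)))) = 851657 / 71060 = 11.99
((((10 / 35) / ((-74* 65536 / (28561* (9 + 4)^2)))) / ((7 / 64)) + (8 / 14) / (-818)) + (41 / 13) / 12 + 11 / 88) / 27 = -65528501911 / 799557018624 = -0.08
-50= -50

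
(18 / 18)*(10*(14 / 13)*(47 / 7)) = 940 / 13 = 72.31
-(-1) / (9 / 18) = 2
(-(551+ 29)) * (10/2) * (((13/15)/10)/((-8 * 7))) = 377/84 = 4.49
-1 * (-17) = 17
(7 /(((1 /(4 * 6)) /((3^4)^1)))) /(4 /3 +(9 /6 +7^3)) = 81648 /2075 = 39.35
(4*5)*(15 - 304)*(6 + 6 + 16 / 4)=-92480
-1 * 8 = -8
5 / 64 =0.08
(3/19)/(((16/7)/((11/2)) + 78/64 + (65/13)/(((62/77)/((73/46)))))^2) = 3086458676224/2580143447214153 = 0.00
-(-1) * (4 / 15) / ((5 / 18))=24 / 25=0.96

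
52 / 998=26 / 499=0.05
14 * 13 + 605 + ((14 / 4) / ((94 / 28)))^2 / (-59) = 102568096 / 130331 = 786.98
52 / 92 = 13 / 23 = 0.57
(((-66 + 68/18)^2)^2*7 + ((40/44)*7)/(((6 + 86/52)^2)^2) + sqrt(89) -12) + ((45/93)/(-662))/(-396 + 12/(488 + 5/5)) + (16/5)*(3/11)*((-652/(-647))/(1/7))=sqrt(89) + 50886778698752627000237141466932621/484981166049197723767414080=104925277.18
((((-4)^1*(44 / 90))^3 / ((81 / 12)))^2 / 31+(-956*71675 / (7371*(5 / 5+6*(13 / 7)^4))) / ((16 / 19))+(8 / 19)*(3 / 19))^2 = 8705532673254771588933071006940770041673071787458561 / 374700529924833392414802434661184070472656250000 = 23233.31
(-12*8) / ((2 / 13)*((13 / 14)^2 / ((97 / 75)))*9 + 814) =-912576 / 7746659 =-0.12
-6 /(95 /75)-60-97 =-3073 /19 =-161.74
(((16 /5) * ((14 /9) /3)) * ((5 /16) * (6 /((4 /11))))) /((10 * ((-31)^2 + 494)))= 77 /130950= 0.00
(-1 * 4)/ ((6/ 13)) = -26/ 3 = -8.67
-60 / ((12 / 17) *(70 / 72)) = -612 / 7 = -87.43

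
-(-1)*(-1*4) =-4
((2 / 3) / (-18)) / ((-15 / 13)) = 0.03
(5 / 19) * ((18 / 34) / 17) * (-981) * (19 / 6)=-14715 / 578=-25.46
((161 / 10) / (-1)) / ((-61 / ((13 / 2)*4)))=6.86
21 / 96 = 7 / 32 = 0.22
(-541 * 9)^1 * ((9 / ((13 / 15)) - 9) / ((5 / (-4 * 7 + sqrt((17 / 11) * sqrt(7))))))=35027.00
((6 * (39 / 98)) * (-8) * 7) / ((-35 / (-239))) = -223704 / 245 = -913.08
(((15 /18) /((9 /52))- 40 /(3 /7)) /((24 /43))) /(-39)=51385 /12636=4.07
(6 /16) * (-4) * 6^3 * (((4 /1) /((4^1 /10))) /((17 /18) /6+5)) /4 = -87480 /557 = -157.06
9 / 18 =1 / 2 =0.50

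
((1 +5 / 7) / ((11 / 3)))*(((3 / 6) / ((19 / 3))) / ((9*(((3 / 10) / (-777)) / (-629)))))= 1396380 / 209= 6681.24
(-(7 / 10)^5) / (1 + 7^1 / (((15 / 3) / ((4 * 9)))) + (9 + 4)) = -2401 / 920000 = -0.00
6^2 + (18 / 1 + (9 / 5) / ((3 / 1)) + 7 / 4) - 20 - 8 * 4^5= -163113 / 20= -8155.65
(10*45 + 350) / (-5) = -160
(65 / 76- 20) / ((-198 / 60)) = 2425 / 418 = 5.80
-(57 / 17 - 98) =1609 / 17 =94.65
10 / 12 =0.83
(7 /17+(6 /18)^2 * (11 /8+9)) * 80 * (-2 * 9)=-38300 /17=-2252.94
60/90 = 2/3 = 0.67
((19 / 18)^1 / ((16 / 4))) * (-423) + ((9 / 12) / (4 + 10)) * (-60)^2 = 4549 / 56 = 81.23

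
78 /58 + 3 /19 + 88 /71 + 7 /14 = 253673 /78242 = 3.24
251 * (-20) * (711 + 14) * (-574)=2089073000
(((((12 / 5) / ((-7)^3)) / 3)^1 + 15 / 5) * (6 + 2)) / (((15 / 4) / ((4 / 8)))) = 82256 / 25725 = 3.20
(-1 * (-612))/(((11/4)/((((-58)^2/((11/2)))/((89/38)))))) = 625865472/10769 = 58117.32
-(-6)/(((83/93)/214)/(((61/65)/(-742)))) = -3642066/2001545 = -1.82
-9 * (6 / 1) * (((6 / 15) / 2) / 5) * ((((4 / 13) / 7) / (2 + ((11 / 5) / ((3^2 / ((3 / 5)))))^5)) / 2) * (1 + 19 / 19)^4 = -0.38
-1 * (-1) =1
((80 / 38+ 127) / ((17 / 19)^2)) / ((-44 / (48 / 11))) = -50844 / 3179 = -15.99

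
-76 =-76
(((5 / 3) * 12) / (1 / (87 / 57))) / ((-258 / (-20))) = 5800 / 2451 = 2.37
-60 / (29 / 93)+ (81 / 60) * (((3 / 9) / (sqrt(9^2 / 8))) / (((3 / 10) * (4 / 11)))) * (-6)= -5580 / 29 - 11 * sqrt(2) / 2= -200.19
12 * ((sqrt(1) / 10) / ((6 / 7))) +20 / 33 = 331 / 165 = 2.01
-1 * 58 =-58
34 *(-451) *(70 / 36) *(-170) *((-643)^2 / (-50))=-377219704477 / 9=-41913300497.44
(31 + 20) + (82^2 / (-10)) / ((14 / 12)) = -18387 / 35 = -525.34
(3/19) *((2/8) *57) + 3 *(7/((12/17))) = 32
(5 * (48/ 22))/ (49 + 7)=0.19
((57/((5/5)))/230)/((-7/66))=-1881/805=-2.34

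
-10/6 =-5/3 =-1.67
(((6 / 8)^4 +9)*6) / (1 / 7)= 50085 / 128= 391.29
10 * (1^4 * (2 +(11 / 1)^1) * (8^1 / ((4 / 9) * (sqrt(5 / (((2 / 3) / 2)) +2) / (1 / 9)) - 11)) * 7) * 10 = 800800 / 151 +291200 * sqrt(17) / 151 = 13254.62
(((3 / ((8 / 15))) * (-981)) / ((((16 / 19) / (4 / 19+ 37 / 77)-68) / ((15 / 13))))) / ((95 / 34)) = 2276160345 / 66705808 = 34.12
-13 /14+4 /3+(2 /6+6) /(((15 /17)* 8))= 3281 /2520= 1.30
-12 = -12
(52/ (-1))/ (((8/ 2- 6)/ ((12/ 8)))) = 39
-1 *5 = -5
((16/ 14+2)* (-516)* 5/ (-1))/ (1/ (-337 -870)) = -68509320/ 7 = -9787045.71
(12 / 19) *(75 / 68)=225 / 323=0.70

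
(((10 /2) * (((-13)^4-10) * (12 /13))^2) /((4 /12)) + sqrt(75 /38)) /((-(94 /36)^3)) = -10268663312949120 /17546087-14580 * sqrt(114) /1972637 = -585239507.49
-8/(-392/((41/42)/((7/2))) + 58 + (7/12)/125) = 492000/82868713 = 0.01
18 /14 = 9 /7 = 1.29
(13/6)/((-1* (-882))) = 13/5292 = 0.00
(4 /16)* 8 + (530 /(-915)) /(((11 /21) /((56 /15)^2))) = -13.41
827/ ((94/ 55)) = 45485/ 94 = 483.88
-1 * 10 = -10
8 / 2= 4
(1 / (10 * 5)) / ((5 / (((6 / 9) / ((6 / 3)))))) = 1 / 750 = 0.00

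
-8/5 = -1.60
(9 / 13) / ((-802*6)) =-3 / 20852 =-0.00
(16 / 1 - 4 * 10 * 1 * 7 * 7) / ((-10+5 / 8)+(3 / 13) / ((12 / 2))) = 202176 / 971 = 208.21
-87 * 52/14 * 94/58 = -3666/7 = -523.71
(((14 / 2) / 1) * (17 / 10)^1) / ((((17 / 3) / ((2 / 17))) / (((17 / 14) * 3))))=9 / 10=0.90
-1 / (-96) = 1 / 96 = 0.01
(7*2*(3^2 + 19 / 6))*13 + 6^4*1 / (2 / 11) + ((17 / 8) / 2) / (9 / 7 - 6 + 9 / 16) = 1448022 / 155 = 9342.08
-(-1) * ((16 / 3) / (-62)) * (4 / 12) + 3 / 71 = 269 / 19809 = 0.01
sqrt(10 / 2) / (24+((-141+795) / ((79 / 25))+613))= 79 * sqrt(5) / 66673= 0.00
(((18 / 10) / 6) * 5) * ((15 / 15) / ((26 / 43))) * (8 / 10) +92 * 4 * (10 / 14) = 120503 / 455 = 264.84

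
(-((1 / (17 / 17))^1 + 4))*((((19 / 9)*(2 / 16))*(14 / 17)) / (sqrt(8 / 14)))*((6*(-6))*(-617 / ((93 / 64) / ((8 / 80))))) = -1312976*sqrt(7) / 1581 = -2197.22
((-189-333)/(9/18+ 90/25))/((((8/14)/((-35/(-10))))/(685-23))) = -21165795/41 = -516238.90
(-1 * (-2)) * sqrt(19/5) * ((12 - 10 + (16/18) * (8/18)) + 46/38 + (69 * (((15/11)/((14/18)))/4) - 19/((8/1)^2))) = 50893295 * sqrt(95)/3792096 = 130.81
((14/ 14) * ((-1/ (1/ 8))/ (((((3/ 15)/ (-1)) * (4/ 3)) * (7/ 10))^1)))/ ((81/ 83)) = 8300/ 189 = 43.92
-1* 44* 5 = -220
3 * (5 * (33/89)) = 495/89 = 5.56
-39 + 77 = 38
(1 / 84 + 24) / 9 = 2017 / 756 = 2.67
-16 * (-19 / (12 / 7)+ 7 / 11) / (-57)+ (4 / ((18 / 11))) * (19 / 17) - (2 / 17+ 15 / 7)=-550859 / 223839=-2.46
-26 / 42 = -13 / 21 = -0.62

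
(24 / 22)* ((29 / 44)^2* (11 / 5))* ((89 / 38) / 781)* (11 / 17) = 224547 / 110995720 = 0.00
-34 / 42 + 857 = 17980 / 21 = 856.19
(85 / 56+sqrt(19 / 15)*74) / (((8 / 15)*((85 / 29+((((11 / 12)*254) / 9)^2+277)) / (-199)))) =-33.33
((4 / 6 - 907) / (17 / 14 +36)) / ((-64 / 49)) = 932617 / 50016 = 18.65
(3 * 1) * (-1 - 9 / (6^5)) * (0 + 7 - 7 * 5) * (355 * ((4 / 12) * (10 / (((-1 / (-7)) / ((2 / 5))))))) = 15046675 / 54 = 278642.13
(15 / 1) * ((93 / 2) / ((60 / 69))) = 6417 / 8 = 802.12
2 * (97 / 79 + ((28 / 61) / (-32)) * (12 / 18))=70451 / 28914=2.44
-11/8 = -1.38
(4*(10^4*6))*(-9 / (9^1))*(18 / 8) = -540000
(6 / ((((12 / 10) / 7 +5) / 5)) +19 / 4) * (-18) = -68751 / 362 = -189.92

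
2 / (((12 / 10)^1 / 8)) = 40 / 3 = 13.33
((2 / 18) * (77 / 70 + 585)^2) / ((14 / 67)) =2301538507 / 12600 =182661.79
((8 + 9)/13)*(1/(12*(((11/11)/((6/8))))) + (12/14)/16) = 17/112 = 0.15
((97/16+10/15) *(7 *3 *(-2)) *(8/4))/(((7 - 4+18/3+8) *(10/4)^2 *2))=-133/50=-2.66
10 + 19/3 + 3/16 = 793/48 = 16.52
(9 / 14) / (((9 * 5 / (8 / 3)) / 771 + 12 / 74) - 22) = -342324 / 11617081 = -0.03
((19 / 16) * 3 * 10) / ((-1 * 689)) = -285 / 5512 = -0.05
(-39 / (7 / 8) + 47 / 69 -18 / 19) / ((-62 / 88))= 18104900 / 284487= 63.64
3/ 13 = 0.23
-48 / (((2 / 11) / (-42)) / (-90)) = -997920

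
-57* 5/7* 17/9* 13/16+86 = 7901/336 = 23.51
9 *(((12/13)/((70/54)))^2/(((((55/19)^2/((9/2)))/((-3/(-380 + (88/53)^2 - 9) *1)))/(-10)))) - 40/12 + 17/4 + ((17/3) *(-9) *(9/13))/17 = -115917442102811/85825894654500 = -1.35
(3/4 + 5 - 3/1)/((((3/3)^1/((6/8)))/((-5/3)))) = -55/16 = -3.44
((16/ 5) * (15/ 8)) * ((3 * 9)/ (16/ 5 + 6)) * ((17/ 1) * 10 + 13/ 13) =69255/ 23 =3011.09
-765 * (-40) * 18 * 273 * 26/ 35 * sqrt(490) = 781915680 * sqrt(10) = 2472634487.00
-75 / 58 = -1.29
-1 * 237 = -237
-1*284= -284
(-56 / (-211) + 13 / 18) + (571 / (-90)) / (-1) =23206 / 3165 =7.33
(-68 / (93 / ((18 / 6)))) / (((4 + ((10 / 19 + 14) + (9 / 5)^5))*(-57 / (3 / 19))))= 212500 / 1308717359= 0.00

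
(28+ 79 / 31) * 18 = 549.87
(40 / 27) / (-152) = -5 / 513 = -0.01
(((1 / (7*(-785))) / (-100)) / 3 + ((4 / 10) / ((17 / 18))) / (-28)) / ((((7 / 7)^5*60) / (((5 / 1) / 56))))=-423883 / 18832464000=-0.00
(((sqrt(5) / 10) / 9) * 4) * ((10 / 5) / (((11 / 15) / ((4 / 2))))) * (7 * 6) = 112 * sqrt(5) / 11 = 22.77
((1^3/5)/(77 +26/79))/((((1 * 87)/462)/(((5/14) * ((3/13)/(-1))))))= -2607/2303093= -0.00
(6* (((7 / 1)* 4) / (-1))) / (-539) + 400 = 30824 / 77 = 400.31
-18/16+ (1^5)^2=-1/8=-0.12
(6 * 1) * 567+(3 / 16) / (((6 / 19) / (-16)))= 6785 / 2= 3392.50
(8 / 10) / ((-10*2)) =-1 / 25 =-0.04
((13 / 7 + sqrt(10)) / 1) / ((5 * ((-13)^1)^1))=-sqrt(10) / 65 - 1 / 35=-0.08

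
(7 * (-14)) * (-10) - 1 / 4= 3919 / 4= 979.75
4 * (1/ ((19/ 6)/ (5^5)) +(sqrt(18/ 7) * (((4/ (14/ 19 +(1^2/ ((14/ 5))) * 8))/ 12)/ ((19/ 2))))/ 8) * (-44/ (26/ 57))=-4950000/ 13 -627 * sqrt(14)/ 3107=-380769.99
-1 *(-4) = 4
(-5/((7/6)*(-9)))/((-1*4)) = -5/42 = -0.12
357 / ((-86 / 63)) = -22491 / 86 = -261.52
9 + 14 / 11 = 113 / 11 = 10.27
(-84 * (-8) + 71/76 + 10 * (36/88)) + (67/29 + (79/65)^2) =69736249829/102430900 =680.81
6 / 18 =0.33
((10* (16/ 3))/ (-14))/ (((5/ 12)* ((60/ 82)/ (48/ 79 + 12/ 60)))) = -418528/ 41475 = -10.09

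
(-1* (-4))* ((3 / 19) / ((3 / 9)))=36 / 19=1.89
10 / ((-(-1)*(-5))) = -2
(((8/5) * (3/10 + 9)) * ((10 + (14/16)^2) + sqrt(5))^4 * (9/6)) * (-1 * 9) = -713408181724431/209715200 - 856736850879 * sqrt(5)/819200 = -5740322.93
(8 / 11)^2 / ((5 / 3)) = 192 / 605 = 0.32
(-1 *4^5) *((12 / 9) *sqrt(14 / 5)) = -4096 *sqrt(70) / 15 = -2284.64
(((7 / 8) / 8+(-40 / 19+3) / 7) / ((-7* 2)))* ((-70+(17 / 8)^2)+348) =-745011 / 155648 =-4.79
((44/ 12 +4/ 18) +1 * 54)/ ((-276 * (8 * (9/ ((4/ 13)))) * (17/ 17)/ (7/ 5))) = -3647/ 2906280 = -0.00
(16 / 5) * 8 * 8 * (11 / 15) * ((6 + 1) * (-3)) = -78848 / 25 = -3153.92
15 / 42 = 0.36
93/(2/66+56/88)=279/2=139.50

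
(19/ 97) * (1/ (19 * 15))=1/ 1455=0.00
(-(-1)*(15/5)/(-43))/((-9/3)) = 1/43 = 0.02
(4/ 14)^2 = 4/ 49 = 0.08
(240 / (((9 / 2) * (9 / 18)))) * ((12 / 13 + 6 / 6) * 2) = 16000 / 39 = 410.26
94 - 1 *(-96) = 190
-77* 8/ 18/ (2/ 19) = -2926/ 9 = -325.11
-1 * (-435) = 435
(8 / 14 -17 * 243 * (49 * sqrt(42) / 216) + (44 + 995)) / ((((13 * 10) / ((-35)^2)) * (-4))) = -254695 / 104 + 1836765 * sqrt(42) / 832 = 11858.22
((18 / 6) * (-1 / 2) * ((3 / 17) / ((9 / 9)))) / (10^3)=-9 / 34000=-0.00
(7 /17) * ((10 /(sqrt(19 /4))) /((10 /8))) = 112 * sqrt(19) /323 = 1.51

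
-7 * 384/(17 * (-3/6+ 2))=-1792/17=-105.41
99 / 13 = 7.62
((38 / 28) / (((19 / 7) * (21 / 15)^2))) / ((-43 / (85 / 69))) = -2125 / 290766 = -0.01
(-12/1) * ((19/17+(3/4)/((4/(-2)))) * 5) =-44.56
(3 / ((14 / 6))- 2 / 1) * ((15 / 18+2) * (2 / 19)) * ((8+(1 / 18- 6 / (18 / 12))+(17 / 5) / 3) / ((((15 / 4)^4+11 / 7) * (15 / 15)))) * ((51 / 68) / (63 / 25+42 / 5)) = -6351200 / 16674747453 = -0.00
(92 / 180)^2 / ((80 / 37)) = 19573 / 162000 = 0.12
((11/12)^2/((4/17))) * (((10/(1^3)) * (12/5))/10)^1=2057/240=8.57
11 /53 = 0.21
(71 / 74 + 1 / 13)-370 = -354943 / 962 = -368.96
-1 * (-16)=16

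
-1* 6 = -6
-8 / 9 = -0.89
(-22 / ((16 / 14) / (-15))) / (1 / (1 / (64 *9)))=385 / 768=0.50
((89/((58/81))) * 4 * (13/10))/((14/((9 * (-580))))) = -1686906/7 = -240986.57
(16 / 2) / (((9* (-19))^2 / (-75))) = -200 / 9747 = -0.02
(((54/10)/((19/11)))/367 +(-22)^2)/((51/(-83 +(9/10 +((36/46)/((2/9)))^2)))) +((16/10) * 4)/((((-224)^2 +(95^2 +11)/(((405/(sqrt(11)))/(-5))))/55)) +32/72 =-47544782035092183674749/71928377356837423050 +198792 * sqrt(11)/12744813805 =-661.00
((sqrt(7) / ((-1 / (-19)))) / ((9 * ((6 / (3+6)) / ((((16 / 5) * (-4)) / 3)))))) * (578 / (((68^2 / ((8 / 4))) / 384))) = -19456 * sqrt(7) / 15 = -3431.72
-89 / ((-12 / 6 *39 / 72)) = 1068 / 13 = 82.15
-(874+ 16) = -890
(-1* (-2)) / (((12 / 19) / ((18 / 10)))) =57 / 10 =5.70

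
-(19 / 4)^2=-361 / 16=-22.56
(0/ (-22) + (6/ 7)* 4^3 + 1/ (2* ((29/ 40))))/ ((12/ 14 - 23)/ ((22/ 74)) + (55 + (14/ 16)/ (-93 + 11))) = -81367616/ 28551631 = -2.85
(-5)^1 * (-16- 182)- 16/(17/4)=16766/17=986.24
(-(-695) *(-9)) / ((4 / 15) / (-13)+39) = -1219725 / 7601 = -160.47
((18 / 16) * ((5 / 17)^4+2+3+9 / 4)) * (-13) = -283679253 / 2672672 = -106.14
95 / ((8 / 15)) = 1425 / 8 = 178.12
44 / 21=2.10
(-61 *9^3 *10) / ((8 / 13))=-2890485 / 4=-722621.25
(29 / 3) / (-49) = -29 / 147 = -0.20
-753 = -753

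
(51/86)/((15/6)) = 51/215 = 0.24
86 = 86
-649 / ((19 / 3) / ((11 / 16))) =-21417 / 304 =-70.45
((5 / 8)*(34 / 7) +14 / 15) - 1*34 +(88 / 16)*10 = 24.97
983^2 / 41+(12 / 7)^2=47354065 / 2009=23570.96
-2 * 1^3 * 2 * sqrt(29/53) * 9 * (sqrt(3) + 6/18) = -36 * sqrt(4611)/53- 12 * sqrt(1537)/53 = -55.00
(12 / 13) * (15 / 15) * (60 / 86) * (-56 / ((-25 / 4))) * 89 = 1435392 / 2795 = 513.56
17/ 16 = 1.06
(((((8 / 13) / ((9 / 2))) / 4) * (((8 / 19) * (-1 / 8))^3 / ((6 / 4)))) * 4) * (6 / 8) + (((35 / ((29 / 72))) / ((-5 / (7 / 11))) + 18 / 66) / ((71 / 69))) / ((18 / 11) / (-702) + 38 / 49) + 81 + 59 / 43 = 79465856424762263 / 1154795285428083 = 68.81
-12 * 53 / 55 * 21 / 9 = -1484 / 55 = -26.98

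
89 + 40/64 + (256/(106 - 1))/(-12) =225343/2520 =89.42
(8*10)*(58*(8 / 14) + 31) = 35920 / 7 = 5131.43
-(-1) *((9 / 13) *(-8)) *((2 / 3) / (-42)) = 8 / 91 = 0.09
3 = 3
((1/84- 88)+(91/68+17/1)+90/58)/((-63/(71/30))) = 5005642/1956717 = 2.56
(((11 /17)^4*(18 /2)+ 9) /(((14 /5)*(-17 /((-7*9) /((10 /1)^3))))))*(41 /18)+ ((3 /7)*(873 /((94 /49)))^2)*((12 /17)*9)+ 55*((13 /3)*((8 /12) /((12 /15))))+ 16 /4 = 6368862408879335609 /11291270806800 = 564051.87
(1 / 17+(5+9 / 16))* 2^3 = 1529 / 34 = 44.97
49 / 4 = 12.25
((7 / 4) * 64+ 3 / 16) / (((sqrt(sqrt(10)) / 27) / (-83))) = -804519 * 10^(3 / 4) / 32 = -141379.46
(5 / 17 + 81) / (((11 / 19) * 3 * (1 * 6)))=13129 / 1683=7.80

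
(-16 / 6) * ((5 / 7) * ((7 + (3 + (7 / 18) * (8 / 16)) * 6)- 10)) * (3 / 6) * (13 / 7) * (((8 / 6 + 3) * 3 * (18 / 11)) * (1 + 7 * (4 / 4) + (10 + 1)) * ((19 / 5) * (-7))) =23671492 / 77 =307421.97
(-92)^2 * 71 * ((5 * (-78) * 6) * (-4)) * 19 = 106871880960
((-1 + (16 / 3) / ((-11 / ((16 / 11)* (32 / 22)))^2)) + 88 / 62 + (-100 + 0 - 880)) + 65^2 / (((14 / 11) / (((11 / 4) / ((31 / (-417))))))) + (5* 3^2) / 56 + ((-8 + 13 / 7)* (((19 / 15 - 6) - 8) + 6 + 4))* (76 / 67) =-191258441859008243 / 1545403522740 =-123759.55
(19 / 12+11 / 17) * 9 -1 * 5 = 1025 / 68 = 15.07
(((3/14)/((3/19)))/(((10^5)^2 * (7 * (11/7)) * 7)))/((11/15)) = 57/23716000000000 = 0.00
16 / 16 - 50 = -49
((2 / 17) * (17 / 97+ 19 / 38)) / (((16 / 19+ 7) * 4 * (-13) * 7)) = -2489 / 89435164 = -0.00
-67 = -67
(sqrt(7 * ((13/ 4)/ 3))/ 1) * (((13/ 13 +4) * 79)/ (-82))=-13.27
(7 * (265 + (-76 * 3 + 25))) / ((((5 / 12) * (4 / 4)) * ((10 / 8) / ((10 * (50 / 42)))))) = 9920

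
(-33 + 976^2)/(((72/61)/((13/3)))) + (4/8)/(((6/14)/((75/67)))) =50609581033/14472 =3497068.89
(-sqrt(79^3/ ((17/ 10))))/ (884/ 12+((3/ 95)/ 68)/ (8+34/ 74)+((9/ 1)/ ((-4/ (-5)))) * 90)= -28188780 * sqrt(13430)/ 6588622163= -0.50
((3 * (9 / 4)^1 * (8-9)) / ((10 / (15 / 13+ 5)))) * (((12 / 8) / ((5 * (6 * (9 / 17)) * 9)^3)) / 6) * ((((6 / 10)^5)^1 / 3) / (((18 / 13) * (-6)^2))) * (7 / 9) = -34391 / 239148450000000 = -0.00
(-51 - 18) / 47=-69 / 47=-1.47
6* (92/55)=552/55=10.04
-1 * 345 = -345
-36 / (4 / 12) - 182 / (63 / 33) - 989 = -3577 / 3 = -1192.33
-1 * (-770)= 770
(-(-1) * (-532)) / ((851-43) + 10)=-266 / 409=-0.65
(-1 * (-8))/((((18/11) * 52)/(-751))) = -8261/117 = -70.61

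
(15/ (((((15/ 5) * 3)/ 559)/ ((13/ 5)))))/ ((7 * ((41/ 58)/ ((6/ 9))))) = 842972/ 2583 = 326.35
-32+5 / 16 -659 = -690.69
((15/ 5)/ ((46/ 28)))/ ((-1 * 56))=-3/ 92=-0.03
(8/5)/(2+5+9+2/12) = 48/485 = 0.10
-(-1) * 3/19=3/19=0.16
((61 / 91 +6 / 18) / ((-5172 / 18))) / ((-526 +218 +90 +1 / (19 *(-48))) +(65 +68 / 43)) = 5372592 / 232897239575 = 0.00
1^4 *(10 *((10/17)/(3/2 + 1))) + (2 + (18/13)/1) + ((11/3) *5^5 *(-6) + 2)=-15192040/221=-68742.26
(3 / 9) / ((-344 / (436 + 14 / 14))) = -437 / 1032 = -0.42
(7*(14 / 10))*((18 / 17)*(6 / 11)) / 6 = 882 / 935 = 0.94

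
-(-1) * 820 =820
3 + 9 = 12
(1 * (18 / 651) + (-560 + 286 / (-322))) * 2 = -5598510 / 4991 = -1121.72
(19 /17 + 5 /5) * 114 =241.41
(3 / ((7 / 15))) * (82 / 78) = 615 / 91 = 6.76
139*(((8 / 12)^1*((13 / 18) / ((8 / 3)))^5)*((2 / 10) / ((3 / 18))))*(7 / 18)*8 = 361268089 / 716636160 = 0.50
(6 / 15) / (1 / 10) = 4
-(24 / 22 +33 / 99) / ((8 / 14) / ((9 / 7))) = -141 / 44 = -3.20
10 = 10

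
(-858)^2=736164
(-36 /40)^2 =81 /100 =0.81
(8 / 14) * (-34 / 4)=-34 / 7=-4.86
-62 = -62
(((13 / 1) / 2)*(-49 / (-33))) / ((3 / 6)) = 637 / 33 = 19.30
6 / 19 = 0.32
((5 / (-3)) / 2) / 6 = -5 / 36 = -0.14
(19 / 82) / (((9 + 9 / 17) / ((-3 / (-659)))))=323 / 2918052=0.00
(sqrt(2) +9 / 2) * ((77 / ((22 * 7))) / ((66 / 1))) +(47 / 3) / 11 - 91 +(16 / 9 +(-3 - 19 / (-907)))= -5925877 / 65304 +sqrt(2) / 132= -90.73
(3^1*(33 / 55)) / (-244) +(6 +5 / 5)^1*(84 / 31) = 717081 / 37820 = 18.96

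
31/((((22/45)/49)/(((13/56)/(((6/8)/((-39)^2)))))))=64361115/44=1462752.61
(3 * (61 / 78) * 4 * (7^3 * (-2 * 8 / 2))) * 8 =-2678144 / 13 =-206011.08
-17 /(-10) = 17 /10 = 1.70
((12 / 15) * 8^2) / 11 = 256 / 55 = 4.65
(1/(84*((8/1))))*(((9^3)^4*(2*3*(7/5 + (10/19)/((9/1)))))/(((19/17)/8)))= 665247082651191/25270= 26325567180.50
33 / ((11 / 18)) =54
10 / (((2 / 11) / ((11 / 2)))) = 605 / 2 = 302.50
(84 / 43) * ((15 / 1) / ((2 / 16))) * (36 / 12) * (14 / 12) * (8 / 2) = 141120 / 43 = 3281.86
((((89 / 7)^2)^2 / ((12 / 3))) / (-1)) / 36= -62742241 / 345744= -181.47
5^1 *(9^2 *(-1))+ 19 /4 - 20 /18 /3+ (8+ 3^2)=-41431 /108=-383.62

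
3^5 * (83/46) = 20169/46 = 438.46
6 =6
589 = 589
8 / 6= 4 / 3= 1.33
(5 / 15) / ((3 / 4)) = 4 / 9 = 0.44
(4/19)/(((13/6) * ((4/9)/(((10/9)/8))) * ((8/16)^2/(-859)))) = -25770/247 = -104.33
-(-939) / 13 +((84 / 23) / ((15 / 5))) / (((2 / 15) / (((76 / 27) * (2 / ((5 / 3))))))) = 92455 / 897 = 103.07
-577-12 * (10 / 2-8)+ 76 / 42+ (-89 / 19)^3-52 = -99958834 / 144039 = -693.97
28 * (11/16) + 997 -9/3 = 4053/4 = 1013.25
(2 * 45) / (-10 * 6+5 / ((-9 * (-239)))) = -38718 / 25811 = -1.50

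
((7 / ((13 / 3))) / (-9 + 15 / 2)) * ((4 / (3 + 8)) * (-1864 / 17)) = 104384 / 2431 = 42.94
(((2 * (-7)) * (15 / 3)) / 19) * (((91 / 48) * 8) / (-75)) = 637 / 855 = 0.75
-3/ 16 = -0.19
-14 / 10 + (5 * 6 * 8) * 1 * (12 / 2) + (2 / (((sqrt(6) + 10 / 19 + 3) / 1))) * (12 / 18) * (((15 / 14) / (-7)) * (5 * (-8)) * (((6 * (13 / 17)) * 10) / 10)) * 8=15507583387 / 9675295 - 90105600 * sqrt(6) / 1935059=1488.74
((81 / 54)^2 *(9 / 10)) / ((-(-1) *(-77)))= -0.03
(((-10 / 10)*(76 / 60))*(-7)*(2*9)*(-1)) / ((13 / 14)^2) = -156408 / 845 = -185.10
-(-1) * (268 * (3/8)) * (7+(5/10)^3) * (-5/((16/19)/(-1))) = 1088415/256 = 4251.62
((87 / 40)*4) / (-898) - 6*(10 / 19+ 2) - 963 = -166894953 / 170620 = -978.17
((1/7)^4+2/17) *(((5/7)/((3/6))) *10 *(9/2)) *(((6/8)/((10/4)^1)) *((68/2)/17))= 1301130/285719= 4.55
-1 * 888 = -888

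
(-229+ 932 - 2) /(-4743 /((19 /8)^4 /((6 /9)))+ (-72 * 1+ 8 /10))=-456775105 /111152036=-4.11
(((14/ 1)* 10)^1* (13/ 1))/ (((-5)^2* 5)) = 364/ 25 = 14.56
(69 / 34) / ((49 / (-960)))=-33120 / 833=-39.76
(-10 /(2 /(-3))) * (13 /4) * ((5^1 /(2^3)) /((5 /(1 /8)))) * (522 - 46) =23205 /64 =362.58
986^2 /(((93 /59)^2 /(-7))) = -23689499932 /8649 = -2738987.16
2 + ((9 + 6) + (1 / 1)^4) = 18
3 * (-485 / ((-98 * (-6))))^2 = 235225 / 115248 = 2.04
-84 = -84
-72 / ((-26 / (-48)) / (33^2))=-1881792 / 13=-144753.23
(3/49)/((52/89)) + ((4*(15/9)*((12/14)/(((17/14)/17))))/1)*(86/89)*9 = 157795923/226772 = 695.84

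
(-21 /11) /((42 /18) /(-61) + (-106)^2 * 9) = -3843 /203562535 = -0.00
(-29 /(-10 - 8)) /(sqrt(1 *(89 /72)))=29 *sqrt(178) /267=1.45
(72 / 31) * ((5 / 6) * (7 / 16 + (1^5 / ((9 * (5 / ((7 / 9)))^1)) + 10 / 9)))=10147 / 3348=3.03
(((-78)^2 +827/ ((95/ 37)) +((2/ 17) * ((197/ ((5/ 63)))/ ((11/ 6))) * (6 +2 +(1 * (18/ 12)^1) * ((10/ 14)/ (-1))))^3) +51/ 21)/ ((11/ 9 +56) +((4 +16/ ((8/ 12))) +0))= 15772827.15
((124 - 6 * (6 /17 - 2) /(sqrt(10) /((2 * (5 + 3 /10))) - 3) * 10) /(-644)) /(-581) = 9651997 /39804221107 - 15900 * sqrt(10) /5686317301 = 0.00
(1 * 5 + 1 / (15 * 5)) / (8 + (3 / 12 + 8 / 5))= 1504 / 2955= 0.51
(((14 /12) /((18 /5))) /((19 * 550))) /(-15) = -7 /3385800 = -0.00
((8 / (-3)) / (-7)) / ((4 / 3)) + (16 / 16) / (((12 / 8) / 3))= 16 / 7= 2.29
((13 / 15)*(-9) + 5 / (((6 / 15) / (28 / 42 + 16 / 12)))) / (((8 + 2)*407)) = 43 / 10175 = 0.00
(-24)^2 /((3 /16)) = 3072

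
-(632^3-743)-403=-252435628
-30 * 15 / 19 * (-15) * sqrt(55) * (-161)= -1086750 * sqrt(55) / 19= -424187.04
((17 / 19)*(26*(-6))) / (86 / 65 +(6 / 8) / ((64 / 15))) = -44129280 / 473879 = -93.12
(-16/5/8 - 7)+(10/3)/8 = -419/60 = -6.98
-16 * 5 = -80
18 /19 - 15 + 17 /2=-211 /38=-5.55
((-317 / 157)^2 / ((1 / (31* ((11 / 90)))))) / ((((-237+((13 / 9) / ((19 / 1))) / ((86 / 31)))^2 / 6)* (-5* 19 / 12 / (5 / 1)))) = -1560157406218224 / 1496768675503960445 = -0.00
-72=-72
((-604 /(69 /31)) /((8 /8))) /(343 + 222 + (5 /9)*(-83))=-28086 /53705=-0.52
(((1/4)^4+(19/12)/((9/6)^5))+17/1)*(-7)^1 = -22485743/186624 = -120.49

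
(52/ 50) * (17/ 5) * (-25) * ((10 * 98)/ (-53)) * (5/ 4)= 108290/ 53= 2043.21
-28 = -28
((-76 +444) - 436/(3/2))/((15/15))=232/3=77.33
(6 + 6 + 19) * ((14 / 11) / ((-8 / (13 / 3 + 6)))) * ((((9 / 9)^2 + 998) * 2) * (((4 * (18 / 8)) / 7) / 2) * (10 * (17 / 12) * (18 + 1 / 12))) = -5902639785 / 352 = -16768863.03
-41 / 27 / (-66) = 41 / 1782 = 0.02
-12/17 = -0.71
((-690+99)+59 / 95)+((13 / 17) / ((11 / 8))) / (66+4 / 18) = -1562701988 / 2646985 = -590.37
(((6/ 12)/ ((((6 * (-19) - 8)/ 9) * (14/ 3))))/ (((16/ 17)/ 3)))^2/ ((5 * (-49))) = -1896129/ 731883192320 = -0.00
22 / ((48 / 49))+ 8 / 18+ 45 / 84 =11813 / 504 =23.44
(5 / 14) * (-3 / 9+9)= 65 / 21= 3.10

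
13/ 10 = 1.30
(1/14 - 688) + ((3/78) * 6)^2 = -1627513/2366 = -687.88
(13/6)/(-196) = -13/1176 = -0.01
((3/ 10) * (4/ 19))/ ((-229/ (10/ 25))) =-12/ 108775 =-0.00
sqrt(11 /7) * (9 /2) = 9 * sqrt(77) /14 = 5.64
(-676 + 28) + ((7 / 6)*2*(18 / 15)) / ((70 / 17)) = -16183 / 25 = -647.32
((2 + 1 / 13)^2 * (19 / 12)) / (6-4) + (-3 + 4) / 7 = 33671 / 9464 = 3.56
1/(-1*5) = -1/5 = -0.20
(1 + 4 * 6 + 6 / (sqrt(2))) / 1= 3 * sqrt(2) + 25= 29.24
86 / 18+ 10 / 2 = 88 / 9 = 9.78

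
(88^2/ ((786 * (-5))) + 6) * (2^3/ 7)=63344/ 13755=4.61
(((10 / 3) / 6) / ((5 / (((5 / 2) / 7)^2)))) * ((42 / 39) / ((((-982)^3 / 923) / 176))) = -19525 / 7457358573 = -0.00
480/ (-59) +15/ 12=-1625/ 236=-6.89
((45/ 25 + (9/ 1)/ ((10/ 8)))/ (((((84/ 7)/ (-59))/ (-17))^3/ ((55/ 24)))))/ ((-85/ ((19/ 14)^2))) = -235696842601/ 903168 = -260966.78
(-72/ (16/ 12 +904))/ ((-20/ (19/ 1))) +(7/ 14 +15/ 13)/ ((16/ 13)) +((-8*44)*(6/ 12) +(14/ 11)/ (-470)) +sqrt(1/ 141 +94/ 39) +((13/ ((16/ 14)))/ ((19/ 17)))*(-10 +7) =-43778821993/ 213434144 +sqrt(902447)/ 611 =-203.56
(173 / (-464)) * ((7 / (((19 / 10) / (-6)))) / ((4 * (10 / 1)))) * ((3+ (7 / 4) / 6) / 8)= 95669 / 1128448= 0.08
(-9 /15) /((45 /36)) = -12 /25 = -0.48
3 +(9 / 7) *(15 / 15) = 30 / 7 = 4.29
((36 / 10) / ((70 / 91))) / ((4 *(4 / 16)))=117 / 25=4.68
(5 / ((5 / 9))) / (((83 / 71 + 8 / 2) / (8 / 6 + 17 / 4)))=14271 / 1468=9.72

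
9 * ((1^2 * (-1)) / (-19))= 9 / 19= 0.47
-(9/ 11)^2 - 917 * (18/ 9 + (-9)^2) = -9209512/ 121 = -76111.67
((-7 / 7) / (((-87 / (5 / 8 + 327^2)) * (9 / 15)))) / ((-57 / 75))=-5627875 / 2088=-2695.34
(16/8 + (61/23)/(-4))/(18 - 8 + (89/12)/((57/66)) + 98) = 0.01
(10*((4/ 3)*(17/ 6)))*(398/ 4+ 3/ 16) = 135575/ 36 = 3765.97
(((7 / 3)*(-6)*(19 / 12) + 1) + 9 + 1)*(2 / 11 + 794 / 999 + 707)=-521256985 / 65934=-7905.74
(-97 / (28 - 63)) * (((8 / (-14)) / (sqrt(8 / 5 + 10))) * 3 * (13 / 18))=-1261 * sqrt(290) / 21315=-1.01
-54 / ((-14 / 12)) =324 / 7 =46.29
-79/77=-1.03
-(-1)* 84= 84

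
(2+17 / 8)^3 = 35937 / 512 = 70.19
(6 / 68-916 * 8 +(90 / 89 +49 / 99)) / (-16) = 2194800625 / 4793184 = 457.90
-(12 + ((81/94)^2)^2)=-979945473/78074896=-12.55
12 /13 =0.92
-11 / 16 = -0.69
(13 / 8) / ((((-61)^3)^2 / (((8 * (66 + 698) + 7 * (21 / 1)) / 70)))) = 81367 / 28851409642160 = 0.00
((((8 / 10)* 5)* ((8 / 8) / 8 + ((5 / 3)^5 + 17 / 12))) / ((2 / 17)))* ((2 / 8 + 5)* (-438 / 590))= -243209939 / 127440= -1908.43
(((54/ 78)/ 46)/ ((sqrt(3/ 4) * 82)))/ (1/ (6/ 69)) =3 * sqrt(3)/ 281957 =0.00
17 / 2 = 8.50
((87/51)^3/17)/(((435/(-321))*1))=-89987/417605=-0.22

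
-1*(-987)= 987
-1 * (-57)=57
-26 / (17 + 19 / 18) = -36 / 25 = -1.44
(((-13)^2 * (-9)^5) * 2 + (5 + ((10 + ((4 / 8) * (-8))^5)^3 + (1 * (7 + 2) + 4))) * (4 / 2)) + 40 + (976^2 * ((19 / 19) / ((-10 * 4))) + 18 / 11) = -115784008272 / 55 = -2105163786.76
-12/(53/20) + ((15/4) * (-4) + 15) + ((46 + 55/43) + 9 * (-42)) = -764033/2279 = -335.25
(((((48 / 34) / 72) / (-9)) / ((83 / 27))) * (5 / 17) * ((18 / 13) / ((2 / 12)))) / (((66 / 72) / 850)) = -324000 / 201773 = -1.61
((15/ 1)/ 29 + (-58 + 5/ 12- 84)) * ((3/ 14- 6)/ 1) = 189351/ 232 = 816.17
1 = 1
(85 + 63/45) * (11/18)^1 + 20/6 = 56.13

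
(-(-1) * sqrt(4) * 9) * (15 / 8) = 33.75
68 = 68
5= 5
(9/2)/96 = 3/64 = 0.05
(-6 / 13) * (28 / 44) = -0.29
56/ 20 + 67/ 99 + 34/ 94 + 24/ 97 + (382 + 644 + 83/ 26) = 60626906099/ 58674330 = 1033.28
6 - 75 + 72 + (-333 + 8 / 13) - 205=-534.38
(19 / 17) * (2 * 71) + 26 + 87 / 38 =120799 / 646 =187.00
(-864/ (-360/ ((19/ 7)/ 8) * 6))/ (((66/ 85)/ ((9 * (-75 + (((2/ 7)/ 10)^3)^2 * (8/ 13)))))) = -157886127804693/ 1338257375000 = -117.98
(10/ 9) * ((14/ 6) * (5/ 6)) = 175/ 81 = 2.16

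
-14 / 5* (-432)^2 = -2612736 / 5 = -522547.20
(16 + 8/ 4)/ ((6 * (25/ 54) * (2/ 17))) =1377/ 25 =55.08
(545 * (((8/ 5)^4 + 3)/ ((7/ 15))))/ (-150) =-92977/ 1250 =-74.38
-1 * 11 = -11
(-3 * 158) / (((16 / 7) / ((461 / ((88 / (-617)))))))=471880983 / 704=670285.49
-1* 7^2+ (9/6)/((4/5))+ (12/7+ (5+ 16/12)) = -6565/168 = -39.08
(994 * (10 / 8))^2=6175225 / 4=1543806.25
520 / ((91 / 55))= 2200 / 7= 314.29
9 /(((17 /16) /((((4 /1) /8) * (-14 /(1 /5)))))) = -5040 /17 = -296.47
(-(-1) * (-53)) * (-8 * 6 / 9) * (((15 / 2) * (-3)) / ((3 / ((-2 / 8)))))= 530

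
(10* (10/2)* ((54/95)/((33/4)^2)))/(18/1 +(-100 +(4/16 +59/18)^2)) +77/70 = 2267184727/2072387570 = 1.09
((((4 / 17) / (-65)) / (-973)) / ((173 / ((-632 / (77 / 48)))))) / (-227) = 121344 / 3251155963055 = 0.00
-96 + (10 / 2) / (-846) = -81221 / 846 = -96.01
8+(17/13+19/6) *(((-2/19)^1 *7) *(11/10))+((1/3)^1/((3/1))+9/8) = 498799/88920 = 5.61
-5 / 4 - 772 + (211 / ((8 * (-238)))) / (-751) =-1105673057 / 1429904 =-773.25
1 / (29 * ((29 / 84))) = 84 / 841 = 0.10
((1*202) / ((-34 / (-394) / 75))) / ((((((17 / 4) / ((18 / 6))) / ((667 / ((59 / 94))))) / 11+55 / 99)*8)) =9262703137050 / 234541673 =39492.78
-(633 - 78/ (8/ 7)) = -2259/ 4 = -564.75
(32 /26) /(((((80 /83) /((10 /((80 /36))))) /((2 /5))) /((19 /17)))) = 14193 /5525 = 2.57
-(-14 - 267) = 281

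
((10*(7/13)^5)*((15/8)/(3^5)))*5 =2100875/120298932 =0.02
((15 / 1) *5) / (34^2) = 75 / 1156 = 0.06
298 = 298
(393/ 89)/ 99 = 131/ 2937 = 0.04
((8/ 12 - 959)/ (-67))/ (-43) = -2875/ 8643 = -0.33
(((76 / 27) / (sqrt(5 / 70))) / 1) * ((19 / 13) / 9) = 1.71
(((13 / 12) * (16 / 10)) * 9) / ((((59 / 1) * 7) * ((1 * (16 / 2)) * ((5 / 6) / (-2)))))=-117 / 10325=-0.01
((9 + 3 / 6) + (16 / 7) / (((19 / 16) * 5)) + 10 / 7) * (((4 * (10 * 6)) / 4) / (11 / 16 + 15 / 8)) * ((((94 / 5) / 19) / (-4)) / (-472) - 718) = -20255314998 / 106495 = -190199.68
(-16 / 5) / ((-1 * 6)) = 8 / 15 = 0.53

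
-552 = -552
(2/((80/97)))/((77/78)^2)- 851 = -50308253/59290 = -848.51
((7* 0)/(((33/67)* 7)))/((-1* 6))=0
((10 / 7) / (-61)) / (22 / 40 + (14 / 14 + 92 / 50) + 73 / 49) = -7000 / 1458571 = -0.00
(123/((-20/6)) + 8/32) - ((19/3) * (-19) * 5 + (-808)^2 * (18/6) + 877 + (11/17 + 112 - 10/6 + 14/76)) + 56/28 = -37965674807/19380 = -1959013.15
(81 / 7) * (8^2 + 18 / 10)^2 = 1252503 / 25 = 50100.12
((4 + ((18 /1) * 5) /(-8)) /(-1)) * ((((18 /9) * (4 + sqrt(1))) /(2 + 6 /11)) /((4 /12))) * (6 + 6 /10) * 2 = 31581 /28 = 1127.89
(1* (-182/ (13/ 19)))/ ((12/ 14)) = -931/ 3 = -310.33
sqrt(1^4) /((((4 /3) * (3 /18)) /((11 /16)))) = 99 /32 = 3.09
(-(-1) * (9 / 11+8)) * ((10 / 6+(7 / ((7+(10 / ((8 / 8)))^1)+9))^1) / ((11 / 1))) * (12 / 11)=29294 / 17303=1.69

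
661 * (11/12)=605.92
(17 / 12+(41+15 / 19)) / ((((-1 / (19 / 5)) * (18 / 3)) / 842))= -4147271 / 180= -23040.39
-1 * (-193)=193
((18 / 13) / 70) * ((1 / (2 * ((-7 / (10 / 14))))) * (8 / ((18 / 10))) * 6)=-120 / 4459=-0.03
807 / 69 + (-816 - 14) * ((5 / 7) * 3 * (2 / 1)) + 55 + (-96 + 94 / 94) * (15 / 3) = -638437 / 161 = -3965.45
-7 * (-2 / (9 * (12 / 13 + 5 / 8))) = 208 / 207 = 1.00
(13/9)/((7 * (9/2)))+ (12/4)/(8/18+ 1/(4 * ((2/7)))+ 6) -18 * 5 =-26756636/298809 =-89.54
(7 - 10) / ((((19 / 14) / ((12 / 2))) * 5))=-252 / 95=-2.65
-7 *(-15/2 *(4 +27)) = 1627.50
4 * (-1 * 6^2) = -144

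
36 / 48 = 3 / 4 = 0.75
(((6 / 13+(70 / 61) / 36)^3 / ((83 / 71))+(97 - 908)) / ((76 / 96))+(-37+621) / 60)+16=-954115153801259701 / 955493051661135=-998.56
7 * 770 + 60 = 5450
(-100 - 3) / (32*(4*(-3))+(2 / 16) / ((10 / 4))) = 2060 / 7679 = 0.27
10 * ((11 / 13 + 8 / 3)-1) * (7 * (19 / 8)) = 32585 / 78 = 417.76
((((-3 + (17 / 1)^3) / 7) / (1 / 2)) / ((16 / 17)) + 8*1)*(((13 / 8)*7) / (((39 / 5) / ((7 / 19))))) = 805.13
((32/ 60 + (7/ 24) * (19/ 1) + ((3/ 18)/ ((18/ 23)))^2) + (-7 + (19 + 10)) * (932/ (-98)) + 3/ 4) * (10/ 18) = -578263369/ 5143824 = -112.42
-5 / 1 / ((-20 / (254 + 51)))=76.25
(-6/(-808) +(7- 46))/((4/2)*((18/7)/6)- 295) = 110271/831836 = 0.13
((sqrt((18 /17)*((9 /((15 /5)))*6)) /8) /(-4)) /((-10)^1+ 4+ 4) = 9*sqrt(17) /544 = 0.07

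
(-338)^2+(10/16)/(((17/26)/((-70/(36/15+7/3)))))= 275750891/2414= 114229.86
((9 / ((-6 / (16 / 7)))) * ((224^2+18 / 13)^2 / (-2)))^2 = 26071618048985614208903424 / 1399489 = 18629384045880756625.38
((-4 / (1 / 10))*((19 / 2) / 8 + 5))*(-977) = 483615 / 2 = 241807.50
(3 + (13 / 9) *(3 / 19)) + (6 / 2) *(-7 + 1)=-842 / 57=-14.77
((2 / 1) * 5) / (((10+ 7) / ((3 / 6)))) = 5 / 17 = 0.29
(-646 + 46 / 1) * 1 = -600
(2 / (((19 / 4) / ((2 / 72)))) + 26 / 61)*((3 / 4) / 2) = 571 / 3477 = 0.16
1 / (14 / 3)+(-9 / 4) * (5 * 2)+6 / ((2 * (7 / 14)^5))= 516 / 7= 73.71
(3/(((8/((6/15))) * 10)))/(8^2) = 3/12800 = 0.00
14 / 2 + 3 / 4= 31 / 4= 7.75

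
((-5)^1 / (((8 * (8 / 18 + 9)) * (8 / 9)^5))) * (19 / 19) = -531441 / 4456448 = -0.12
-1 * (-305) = 305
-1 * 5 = -5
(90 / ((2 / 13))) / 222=195 / 74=2.64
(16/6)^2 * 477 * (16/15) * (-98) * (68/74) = -180834304/555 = -325827.57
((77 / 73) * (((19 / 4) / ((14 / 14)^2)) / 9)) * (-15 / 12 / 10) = -1463 / 21024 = -0.07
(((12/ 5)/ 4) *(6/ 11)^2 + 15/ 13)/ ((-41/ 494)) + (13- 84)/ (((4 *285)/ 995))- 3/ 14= -3097302617/ 39588780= -78.24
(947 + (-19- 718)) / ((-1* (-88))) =105 / 44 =2.39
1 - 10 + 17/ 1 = 8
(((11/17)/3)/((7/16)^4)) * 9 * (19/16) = 2568192/40817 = 62.92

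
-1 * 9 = -9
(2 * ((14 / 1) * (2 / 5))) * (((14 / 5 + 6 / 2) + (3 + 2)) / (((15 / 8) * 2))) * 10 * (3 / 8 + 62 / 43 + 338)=117832176 / 1075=109611.33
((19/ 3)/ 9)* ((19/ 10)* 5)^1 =361/ 54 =6.69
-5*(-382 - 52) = 2170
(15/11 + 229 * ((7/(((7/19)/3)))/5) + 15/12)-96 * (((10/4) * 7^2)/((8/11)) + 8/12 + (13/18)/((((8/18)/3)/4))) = -3408413/220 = -15492.79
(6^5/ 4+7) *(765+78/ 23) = 34480023/ 23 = 1499131.43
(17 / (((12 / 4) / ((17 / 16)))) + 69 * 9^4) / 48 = 9431.56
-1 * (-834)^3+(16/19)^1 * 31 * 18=11021789304/19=580094173.89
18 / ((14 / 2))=18 / 7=2.57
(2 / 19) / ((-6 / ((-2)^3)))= 8 / 57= 0.14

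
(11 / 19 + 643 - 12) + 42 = 12798 / 19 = 673.58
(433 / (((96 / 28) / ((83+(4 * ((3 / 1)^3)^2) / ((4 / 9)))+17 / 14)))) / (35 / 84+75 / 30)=40283289 / 140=287737.78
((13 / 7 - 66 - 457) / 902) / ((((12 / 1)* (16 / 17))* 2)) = -323 / 12628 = -0.03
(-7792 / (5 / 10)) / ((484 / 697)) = -2715512 / 121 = -22442.25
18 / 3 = 6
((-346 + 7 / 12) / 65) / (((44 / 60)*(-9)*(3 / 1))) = 4145 / 15444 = 0.27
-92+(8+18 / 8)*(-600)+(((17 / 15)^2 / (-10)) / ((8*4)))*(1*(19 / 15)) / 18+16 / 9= -121309925491 / 19440000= -6240.22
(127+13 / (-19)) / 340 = 120 / 323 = 0.37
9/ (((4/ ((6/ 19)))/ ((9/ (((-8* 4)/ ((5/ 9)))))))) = -135/ 1216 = -0.11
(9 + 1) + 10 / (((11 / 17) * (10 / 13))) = 331 / 11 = 30.09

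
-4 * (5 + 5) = -40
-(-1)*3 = 3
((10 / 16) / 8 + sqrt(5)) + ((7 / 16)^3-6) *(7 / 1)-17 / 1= -238943 / 4096 + sqrt(5)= -56.10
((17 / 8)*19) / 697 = 19 / 328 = 0.06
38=38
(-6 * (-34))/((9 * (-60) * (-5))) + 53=11942/225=53.08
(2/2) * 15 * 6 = 90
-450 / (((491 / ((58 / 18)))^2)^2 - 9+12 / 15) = -795691125 / 953314082022542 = -0.00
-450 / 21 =-150 / 7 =-21.43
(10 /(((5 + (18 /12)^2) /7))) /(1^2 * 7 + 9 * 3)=140 /493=0.28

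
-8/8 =-1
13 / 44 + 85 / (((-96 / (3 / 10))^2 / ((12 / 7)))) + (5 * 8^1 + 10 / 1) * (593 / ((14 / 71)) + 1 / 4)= 59286069041 / 394240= 150380.65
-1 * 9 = -9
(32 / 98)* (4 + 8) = 192 / 49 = 3.92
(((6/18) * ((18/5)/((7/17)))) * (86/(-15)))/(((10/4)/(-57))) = 380.96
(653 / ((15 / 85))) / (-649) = -11101 / 1947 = -5.70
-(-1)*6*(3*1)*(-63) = -1134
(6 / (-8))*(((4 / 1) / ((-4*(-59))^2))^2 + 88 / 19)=-51183732921 / 14734710976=-3.47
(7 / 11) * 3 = 21 / 11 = 1.91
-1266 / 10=-633 / 5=-126.60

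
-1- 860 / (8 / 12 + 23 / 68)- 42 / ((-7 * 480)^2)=-9442675241 / 11020800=-856.80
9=9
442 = 442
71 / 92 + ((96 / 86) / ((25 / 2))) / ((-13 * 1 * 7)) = 6936743 / 8999900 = 0.77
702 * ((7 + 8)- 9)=4212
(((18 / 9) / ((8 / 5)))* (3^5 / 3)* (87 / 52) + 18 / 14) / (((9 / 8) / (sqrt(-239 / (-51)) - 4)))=-55226 / 91 + 27613* sqrt(12189) / 9282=-278.44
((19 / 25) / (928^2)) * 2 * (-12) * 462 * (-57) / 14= 107217 / 2691200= 0.04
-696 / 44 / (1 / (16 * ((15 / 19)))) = -41760 / 209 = -199.81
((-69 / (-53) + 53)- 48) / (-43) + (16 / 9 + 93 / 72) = 2.92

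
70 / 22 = 35 / 11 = 3.18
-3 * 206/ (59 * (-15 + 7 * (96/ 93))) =19158/ 14219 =1.35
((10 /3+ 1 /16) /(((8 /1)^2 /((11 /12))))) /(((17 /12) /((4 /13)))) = 1793 /169728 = 0.01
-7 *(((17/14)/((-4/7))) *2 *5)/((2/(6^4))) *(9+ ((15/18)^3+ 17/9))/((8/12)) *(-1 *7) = -92850345/8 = -11606293.12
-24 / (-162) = 4 / 27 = 0.15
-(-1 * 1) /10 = 1 /10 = 0.10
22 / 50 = 11 / 25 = 0.44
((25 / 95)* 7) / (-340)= -7 / 1292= -0.01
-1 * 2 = -2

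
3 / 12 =1 / 4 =0.25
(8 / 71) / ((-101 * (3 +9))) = -2 / 21513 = -0.00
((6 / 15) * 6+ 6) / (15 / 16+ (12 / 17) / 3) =11424 / 1595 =7.16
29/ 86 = 0.34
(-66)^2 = 4356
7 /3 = 2.33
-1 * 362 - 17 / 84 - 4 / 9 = -91387 / 252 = -362.65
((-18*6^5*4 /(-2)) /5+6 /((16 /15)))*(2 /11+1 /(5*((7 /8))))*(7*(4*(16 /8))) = 353874654 /275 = 1286816.92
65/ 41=1.59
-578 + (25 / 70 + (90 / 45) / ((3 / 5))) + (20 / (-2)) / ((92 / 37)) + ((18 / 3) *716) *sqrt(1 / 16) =239408 / 483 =495.67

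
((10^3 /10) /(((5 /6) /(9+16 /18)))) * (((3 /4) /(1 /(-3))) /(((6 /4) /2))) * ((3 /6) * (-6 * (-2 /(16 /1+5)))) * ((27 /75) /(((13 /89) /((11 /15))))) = -4182288 /2275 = -1838.37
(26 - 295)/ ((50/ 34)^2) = -77741/ 625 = -124.39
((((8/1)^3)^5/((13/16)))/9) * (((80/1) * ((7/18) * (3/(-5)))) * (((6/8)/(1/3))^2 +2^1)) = -222646706578128896/351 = -634321101362190.59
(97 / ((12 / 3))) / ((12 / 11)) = 1067 / 48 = 22.23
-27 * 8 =-216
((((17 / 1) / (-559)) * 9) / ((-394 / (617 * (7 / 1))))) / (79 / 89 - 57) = -58811823 / 1099908524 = -0.05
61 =61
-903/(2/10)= -4515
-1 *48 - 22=-70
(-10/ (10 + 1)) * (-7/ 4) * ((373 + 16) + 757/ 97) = 673575/ 1067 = 631.28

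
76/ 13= 5.85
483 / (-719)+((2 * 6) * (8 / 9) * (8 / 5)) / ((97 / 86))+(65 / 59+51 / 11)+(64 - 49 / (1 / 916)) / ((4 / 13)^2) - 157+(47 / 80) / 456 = -260641130116836093 / 550400597120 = -473548.05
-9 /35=-0.26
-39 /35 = -1.11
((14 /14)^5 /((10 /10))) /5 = 1 /5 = 0.20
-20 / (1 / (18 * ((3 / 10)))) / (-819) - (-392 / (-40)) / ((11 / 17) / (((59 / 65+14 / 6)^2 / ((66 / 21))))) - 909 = -154512019579 / 161035875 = -959.49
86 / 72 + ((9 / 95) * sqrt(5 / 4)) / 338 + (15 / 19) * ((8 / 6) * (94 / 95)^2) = 2.23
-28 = -28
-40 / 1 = -40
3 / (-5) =-3 / 5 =-0.60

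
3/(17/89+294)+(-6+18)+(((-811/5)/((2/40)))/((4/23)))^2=9109966945310/26183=347934421.01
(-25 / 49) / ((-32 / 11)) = 275 / 1568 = 0.18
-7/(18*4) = -7/72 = -0.10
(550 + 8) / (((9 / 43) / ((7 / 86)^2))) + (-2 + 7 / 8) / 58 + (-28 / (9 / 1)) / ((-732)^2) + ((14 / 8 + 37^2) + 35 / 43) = 8354071633549 / 6013552752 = 1389.21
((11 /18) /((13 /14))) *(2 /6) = 77 /351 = 0.22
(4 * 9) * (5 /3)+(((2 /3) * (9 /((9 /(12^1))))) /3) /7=1268 /21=60.38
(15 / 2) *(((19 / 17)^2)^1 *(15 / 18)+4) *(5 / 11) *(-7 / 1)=-1529675 / 12716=-120.30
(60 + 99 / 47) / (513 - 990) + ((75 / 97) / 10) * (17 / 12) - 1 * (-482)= 2795021293 / 5799048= 481.98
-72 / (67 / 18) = -1296 / 67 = -19.34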